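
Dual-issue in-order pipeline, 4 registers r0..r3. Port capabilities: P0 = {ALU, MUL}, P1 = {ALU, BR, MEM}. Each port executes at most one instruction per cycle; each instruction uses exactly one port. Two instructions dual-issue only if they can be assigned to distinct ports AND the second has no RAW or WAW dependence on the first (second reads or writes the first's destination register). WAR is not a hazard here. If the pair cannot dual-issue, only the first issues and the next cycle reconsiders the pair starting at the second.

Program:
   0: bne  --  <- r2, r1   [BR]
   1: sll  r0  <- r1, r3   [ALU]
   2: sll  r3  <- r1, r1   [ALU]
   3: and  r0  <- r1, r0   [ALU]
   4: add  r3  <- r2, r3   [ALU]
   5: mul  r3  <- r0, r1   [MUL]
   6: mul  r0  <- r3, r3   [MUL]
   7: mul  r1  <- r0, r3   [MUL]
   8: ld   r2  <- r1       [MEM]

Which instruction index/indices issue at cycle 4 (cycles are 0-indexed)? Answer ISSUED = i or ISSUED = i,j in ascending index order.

ISSUED = 6

#0 head=0: bne.BR sll.ALU i0,i1 dual
#1 head=2: sll.ALU and.ALU i2,i3 dual
#2 head=4: add.ALU i4 WAW r3
#3 head=5: mul.MUL i5 no-port MUL/MUL
#4 head=6: mul.MUL i6 no-port MUL/MUL
#5 head=7: mul.MUL i7 RAW r1
#6 head=8: ld.MEM i8 tail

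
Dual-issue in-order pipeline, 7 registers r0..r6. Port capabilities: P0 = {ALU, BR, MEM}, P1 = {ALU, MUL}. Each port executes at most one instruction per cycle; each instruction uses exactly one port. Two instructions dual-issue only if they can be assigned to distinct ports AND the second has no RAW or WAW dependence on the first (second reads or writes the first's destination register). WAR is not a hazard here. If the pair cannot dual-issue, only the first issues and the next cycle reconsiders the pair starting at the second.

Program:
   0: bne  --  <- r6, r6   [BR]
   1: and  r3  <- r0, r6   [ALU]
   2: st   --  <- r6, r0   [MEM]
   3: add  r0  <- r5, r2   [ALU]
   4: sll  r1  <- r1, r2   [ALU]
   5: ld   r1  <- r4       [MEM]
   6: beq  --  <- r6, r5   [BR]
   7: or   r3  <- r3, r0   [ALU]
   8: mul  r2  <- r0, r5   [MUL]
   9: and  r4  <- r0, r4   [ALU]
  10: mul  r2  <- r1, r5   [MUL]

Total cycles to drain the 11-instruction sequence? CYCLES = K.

[0] i0&i1  bne.BR+and.ALU  -- 2-wide
[1] i2&i3  st.MEM+add.ALU  -- 2-wide
[2] i4  sll.ALU  -- WAW r1
[3] i5  ld.MEM  -- no-port MEM/BR
[4] i6&i7  beq.BR+or.ALU  -- 2-wide
[5] i8&i9  mul.MUL+and.ALU  -- 2-wide
[6] i10  mul.MUL  -- tail

CYCLES = 7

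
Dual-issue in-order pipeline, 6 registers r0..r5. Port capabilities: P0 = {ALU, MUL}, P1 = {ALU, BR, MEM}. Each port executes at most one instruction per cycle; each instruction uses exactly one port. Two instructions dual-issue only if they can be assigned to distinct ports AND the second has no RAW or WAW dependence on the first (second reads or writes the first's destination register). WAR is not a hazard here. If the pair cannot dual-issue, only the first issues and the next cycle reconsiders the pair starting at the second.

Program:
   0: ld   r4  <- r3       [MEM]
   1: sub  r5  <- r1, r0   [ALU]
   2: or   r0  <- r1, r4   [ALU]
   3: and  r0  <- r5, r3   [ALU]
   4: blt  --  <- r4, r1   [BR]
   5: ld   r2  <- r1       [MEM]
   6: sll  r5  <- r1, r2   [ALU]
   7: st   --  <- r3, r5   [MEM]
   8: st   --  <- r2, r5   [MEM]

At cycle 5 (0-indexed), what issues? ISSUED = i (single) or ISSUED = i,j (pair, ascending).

ISSUED = 7

0. ld.MEM+sub.ALU @i0&i1  | dual
1. or.ALU @i2  | WAW r0
2. and.ALU+blt.BR @i3&i4  | dual
3. ld.MEM @i5  | RAW r2
4. sll.ALU @i6  | RAW r5
5. st.MEM @i7  | no-port MEM/MEM
6. st.MEM @i8  | tail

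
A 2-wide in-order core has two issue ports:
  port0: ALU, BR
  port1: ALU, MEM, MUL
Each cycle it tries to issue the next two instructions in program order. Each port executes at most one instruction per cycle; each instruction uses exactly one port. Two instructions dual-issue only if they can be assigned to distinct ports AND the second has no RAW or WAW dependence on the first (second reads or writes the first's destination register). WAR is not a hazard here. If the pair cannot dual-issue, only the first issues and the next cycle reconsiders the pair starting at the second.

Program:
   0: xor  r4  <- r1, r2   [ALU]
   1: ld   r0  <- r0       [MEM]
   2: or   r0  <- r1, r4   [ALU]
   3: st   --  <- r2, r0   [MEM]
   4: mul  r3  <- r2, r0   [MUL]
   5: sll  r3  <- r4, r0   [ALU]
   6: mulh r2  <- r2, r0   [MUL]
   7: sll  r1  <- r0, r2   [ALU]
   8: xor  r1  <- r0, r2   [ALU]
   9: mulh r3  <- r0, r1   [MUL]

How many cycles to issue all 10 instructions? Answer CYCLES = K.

CYCLES = 8

0. xor;ld @i0/i1  | dual
1. or @i2  | RAW r0
2. st @i3  | no-port MEM/MUL
3. mul @i4  | WAW r3
4. sll;mulh @i5/i6  | dual
5. sll @i7  | WAW r1
6. xor @i8  | RAW r1
7. mulh @i9  | tail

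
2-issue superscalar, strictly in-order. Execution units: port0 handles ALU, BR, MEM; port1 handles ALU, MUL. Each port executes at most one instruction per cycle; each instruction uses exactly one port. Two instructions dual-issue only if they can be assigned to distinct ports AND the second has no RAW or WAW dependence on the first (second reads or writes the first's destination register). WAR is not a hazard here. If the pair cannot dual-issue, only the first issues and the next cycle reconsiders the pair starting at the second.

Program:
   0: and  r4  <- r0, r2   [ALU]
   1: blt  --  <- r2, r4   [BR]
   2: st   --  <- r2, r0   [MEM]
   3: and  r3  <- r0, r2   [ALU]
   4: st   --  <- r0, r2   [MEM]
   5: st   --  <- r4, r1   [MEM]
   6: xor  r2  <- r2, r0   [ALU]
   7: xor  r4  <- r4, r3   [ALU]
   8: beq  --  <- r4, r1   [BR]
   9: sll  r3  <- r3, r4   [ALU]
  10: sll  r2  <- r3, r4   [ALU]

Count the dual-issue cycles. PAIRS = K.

PAIRS = 3

[0] i0  and  -- RAW r4
[1] i1  blt  -- no-port BR/MEM
[2] i2,i3  st/and  -- pair
[3] i4  st  -- no-port MEM/MEM
[4] i5,i6  st/xor  -- pair
[5] i7  xor  -- RAW r4
[6] i8,i9  beq/sll  -- pair
[7] i10  sll  -- tail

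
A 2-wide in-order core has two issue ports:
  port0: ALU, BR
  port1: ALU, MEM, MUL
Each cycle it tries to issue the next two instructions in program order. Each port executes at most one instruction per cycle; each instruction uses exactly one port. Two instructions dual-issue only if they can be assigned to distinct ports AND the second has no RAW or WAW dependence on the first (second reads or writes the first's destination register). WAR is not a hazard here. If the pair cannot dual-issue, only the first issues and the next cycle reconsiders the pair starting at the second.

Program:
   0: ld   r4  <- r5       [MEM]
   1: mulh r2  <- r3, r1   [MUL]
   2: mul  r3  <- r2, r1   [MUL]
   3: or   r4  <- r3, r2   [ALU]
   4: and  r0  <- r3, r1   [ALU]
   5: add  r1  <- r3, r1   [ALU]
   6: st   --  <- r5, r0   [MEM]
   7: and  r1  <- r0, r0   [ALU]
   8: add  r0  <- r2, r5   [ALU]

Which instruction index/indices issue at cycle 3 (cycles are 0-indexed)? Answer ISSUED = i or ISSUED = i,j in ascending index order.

#0 head=0: ld.MEM i0 no-port MEM/MUL
#1 head=1: mulh.MUL i1 no-port MUL/MUL
#2 head=2: mul.MUL i2 RAW r3
#3 head=3: or.ALU/and.ALU i3+i4 pair
#4 head=5: add.ALU/st.MEM i5+i6 pair
#5 head=7: and.ALU/add.ALU i7+i8 pair

ISSUED = 3,4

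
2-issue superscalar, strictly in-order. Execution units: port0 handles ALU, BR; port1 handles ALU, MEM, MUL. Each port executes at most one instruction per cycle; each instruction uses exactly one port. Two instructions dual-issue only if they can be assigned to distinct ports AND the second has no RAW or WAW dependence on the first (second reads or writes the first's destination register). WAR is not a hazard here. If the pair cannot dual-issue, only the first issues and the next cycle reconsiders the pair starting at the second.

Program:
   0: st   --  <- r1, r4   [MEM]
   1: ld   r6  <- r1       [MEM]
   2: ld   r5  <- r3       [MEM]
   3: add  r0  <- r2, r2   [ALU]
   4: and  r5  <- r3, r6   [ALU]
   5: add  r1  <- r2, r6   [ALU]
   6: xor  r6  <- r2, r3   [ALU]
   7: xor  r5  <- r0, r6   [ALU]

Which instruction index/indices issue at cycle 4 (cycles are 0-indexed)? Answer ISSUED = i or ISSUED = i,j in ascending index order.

#0 head=0: st i0 no-port MEM/MEM
#1 head=1: ld i1 no-port MEM/MEM
#2 head=2: ld+add i2&i3 2-wide
#3 head=4: and+add i4&i5 2-wide
#4 head=6: xor i6 RAW r6
#5 head=7: xor i7 tail

ISSUED = 6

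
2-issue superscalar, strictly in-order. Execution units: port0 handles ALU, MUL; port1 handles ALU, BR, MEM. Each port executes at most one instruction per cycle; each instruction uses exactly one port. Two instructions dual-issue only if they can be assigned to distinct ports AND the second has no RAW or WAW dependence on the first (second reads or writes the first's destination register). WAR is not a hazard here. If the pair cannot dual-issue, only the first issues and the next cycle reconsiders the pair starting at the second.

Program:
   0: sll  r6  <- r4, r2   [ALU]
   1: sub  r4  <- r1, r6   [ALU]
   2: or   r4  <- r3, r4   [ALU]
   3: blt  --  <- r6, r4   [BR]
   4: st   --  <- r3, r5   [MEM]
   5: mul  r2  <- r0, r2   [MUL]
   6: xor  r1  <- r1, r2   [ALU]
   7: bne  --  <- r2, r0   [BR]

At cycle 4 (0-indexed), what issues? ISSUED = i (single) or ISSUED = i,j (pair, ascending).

c0: i0 sll  RAW r6
c1: i1 sub  RAW+WAW r4
c2: i2 or  RAW r4
c3: i3 blt  no-port BR/MEM
c4: i4,i5 st/mul  dual
c5: i6,i7 xor/bne  dual

ISSUED = 4,5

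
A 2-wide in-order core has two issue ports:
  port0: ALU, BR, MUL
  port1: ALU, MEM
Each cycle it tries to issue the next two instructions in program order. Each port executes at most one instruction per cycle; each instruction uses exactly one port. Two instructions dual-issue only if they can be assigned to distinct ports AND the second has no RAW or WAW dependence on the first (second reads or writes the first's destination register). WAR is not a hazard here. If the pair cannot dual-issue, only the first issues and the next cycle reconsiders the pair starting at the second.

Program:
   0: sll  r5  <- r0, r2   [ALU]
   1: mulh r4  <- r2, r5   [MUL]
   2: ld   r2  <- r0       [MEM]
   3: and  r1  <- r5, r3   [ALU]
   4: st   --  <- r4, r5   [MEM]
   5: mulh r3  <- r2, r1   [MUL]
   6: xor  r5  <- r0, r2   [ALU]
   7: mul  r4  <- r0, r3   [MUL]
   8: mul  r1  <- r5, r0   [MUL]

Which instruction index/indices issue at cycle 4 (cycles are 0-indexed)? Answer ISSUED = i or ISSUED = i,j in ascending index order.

ISSUED = 7

c0: i0 sll  RAW r5
c1: i1&i2 mulh ld  dual
c2: i3&i4 and st  dual
c3: i5&i6 mulh xor  dual
c4: i7 mul  no-port MUL/MUL
c5: i8 mul  tail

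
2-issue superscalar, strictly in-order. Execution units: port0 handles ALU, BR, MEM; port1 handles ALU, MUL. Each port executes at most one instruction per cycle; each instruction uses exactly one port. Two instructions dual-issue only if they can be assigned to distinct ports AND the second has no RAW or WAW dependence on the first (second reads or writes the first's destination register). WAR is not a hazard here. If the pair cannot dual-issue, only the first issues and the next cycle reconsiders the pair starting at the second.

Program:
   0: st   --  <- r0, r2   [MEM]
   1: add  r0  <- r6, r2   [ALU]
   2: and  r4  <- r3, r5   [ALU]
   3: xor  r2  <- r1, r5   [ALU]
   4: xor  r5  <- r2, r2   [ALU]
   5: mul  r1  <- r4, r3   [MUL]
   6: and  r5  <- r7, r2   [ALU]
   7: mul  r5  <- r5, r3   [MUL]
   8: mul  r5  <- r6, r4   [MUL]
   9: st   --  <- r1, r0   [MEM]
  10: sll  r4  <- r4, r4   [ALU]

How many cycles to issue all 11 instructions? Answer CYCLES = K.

t=0 i0,i1:st;add ; pair
t=1 i2,i3:and;xor ; pair
t=2 i4,i5:xor;mul ; pair
t=3 i6:and ; RAW+WAW r5
t=4 i7:mul ; no-port MUL/MUL
t=5 i8,i9:mul;st ; pair
t=6 i10:sll ; tail

CYCLES = 7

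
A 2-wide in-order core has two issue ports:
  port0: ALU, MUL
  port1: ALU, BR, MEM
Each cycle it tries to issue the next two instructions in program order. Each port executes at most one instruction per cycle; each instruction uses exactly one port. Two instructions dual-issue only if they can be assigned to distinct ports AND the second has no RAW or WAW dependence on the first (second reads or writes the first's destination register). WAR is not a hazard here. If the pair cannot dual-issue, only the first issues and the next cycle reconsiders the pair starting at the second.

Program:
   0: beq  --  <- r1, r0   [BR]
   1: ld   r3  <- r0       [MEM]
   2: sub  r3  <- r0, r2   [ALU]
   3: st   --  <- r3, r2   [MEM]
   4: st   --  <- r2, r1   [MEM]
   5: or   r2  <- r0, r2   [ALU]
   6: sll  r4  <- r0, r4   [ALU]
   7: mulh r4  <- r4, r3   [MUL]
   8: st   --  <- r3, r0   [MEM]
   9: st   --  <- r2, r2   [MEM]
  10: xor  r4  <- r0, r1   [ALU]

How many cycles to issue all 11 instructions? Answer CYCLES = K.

CYCLES = 8

[0] i0  beq  -- no-port BR/MEM
[1] i1  ld  -- WAW r3
[2] i2  sub  -- RAW r3
[3] i3  st  -- no-port MEM/MEM
[4] i4+i5  st or  -- pair
[5] i6  sll  -- RAW+WAW r4
[6] i7+i8  mulh st  -- pair
[7] i9+i10  st xor  -- pair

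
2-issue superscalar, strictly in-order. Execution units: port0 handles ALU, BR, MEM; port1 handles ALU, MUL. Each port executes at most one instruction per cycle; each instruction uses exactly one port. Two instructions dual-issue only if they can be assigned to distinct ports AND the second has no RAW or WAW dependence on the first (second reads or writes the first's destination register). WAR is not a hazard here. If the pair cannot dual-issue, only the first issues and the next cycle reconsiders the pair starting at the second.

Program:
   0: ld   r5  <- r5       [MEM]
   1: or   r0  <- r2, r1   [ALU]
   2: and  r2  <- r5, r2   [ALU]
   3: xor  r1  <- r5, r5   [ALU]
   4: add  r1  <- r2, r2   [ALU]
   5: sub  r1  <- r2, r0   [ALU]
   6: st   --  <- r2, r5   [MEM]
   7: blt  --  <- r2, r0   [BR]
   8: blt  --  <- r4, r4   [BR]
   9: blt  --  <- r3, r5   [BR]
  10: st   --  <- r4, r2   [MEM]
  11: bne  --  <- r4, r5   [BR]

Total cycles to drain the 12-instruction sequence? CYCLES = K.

#0 head=0: ld.MEM or.ALU i0+i1 2-wide
#1 head=2: and.ALU xor.ALU i2+i3 2-wide
#2 head=4: add.ALU i4 WAW r1
#3 head=5: sub.ALU st.MEM i5+i6 2-wide
#4 head=7: blt.BR i7 no-port BR/BR
#5 head=8: blt.BR i8 no-port BR/BR
#6 head=9: blt.BR i9 no-port BR/MEM
#7 head=10: st.MEM i10 no-port MEM/BR
#8 head=11: bne.BR i11 tail

CYCLES = 9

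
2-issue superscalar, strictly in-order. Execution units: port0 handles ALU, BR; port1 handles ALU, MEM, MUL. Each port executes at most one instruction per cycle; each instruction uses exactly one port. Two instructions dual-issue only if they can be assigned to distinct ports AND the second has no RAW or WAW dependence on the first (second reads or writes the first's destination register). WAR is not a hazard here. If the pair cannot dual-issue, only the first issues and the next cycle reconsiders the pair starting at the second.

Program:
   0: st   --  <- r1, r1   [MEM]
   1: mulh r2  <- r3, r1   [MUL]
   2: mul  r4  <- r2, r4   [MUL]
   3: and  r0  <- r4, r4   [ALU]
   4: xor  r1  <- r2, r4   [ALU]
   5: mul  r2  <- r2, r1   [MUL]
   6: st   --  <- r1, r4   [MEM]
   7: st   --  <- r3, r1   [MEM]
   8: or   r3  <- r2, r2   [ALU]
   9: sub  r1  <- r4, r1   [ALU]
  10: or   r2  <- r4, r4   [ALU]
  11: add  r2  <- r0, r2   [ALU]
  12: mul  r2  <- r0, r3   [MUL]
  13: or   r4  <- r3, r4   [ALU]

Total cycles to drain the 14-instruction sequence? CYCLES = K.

  cy0 -> i0 (st.MEM) no-port MEM/MUL
  cy1 -> i1 (mulh.MUL) no-port MUL/MUL
  cy2 -> i2 (mul.MUL) RAW r4
  cy3 -> i3/i4 (and.ALU;xor.ALU) 2-wide
  cy4 -> i5 (mul.MUL) no-port MUL/MEM
  cy5 -> i6 (st.MEM) no-port MEM/MEM
  cy6 -> i7/i8 (st.MEM;or.ALU) 2-wide
  cy7 -> i9/i10 (sub.ALU;or.ALU) 2-wide
  cy8 -> i11 (add.ALU) WAW r2
  cy9 -> i12/i13 (mul.MUL;or.ALU) 2-wide

CYCLES = 10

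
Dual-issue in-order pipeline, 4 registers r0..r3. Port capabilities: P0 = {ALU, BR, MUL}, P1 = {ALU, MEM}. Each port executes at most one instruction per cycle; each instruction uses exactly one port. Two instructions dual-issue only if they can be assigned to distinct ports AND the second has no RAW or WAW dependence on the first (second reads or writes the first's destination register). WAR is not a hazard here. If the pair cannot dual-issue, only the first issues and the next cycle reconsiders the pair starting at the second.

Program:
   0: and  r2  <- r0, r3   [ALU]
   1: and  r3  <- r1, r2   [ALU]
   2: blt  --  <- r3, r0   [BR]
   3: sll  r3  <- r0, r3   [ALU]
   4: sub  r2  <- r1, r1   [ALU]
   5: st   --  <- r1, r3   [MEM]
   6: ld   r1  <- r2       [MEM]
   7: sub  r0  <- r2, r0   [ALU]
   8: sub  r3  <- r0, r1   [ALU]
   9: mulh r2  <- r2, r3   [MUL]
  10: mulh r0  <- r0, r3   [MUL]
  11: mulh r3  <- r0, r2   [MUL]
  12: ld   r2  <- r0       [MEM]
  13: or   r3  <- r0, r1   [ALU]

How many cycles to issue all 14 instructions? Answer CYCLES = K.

  cy0 -> i0 (and.ALU) RAW r2
  cy1 -> i1 (and.ALU) RAW r3
  cy2 -> i2,i3 (blt.BR;sll.ALU) pair
  cy3 -> i4,i5 (sub.ALU;st.MEM) pair
  cy4 -> i6,i7 (ld.MEM;sub.ALU) pair
  cy5 -> i8 (sub.ALU) RAW r3
  cy6 -> i9 (mulh.MUL) no-port MUL/MUL
  cy7 -> i10 (mulh.MUL) no-port MUL/MUL
  cy8 -> i11,i12 (mulh.MUL;ld.MEM) pair
  cy9 -> i13 (or.ALU) tail

CYCLES = 10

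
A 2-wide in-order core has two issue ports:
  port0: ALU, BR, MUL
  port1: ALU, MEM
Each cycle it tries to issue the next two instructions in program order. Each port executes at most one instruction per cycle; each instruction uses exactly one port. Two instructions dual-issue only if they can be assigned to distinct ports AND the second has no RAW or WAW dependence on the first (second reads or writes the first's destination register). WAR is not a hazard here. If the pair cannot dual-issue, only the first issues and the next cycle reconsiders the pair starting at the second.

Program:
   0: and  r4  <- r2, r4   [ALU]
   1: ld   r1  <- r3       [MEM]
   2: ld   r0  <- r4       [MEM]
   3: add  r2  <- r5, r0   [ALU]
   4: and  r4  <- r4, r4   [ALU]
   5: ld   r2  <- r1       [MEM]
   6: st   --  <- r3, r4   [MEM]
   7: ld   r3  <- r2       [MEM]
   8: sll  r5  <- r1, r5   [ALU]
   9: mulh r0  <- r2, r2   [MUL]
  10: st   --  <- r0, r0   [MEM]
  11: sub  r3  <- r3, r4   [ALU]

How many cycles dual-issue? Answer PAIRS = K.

PAIRS = 4

0. and+ld @i0&i1  | dual
1. ld @i2  | RAW r0
2. add+and @i3&i4  | dual
3. ld @i5  | no-port MEM/MEM
4. st @i6  | no-port MEM/MEM
5. ld+sll @i7&i8  | dual
6. mulh @i9  | RAW r0
7. st+sub @i10&i11  | dual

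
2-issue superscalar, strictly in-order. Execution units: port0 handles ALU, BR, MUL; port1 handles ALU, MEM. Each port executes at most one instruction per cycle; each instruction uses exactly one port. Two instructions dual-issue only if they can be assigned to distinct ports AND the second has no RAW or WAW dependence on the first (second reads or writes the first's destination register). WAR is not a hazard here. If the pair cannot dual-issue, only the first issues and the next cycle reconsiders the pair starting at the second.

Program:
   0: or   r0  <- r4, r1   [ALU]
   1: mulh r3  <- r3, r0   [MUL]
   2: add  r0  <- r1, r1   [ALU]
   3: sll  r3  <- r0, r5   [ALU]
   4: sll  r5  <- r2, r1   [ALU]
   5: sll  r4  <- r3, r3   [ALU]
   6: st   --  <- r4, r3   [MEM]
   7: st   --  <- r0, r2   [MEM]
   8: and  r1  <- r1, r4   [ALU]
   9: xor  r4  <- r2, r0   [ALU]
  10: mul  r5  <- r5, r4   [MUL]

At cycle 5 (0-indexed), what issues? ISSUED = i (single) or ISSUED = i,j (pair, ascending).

ISSUED = 7,8

0. or.ALU @i0  | RAW r0
1. mulh.MUL/add.ALU @i1,i2  | pair
2. sll.ALU/sll.ALU @i3,i4  | pair
3. sll.ALU @i5  | RAW r4
4. st.MEM @i6  | no-port MEM/MEM
5. st.MEM/and.ALU @i7,i8  | pair
6. xor.ALU @i9  | RAW r4
7. mul.MUL @i10  | tail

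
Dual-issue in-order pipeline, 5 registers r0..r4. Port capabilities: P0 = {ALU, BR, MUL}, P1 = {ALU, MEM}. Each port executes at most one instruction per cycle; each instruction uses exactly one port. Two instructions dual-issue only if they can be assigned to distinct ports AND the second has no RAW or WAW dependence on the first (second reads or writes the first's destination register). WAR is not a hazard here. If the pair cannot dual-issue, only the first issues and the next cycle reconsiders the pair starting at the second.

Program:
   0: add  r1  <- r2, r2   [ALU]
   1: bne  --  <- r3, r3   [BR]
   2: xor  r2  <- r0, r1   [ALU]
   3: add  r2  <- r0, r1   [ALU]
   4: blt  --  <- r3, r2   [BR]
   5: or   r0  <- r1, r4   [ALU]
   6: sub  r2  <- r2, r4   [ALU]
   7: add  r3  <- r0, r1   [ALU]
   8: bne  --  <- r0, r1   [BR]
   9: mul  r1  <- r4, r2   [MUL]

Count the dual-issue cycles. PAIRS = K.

PAIRS = 3

#0 head=0: add bne i0&i1 2-wide
#1 head=2: xor i2 WAW r2
#2 head=3: add i3 RAW r2
#3 head=4: blt or i4&i5 2-wide
#4 head=6: sub add i6&i7 2-wide
#5 head=8: bne i8 no-port BR/MUL
#6 head=9: mul i9 tail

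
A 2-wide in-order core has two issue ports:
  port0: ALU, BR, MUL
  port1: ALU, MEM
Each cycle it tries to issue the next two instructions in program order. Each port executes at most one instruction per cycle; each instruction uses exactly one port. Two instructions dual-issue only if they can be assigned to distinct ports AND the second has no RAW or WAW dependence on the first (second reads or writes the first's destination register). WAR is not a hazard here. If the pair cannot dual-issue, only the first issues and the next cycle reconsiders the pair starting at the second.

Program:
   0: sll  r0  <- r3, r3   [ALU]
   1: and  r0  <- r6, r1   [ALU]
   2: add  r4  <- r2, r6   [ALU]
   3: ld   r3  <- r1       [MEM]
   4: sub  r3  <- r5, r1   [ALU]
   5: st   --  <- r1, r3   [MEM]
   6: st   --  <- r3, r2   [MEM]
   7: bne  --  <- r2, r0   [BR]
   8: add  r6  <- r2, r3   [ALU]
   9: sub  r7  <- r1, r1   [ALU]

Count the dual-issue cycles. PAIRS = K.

PAIRS = 3

[0] i0  sll.ALU  -- WAW r0
[1] i1&i2  and.ALU add.ALU  -- pair
[2] i3  ld.MEM  -- WAW r3
[3] i4  sub.ALU  -- RAW r3
[4] i5  st.MEM  -- no-port MEM/MEM
[5] i6&i7  st.MEM bne.BR  -- pair
[6] i8&i9  add.ALU sub.ALU  -- pair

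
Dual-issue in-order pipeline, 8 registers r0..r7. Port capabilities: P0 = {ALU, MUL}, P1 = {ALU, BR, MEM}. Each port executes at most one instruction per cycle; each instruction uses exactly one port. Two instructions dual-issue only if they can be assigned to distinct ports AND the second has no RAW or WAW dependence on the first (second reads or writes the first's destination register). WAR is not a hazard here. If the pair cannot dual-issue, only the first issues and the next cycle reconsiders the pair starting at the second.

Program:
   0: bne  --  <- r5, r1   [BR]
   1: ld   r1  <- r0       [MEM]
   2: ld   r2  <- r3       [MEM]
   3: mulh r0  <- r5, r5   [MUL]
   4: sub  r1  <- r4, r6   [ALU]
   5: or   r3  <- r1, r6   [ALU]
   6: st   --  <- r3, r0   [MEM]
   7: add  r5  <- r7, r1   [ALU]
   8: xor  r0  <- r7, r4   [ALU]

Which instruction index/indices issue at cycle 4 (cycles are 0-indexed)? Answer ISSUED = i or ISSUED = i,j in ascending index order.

  cy0 -> i0 (bne) no-port BR/MEM
  cy1 -> i1 (ld) no-port MEM/MEM
  cy2 -> i2,i3 (ld+mulh) 2-wide
  cy3 -> i4 (sub) RAW r1
  cy4 -> i5 (or) RAW r3
  cy5 -> i6,i7 (st+add) 2-wide
  cy6 -> i8 (xor) tail

ISSUED = 5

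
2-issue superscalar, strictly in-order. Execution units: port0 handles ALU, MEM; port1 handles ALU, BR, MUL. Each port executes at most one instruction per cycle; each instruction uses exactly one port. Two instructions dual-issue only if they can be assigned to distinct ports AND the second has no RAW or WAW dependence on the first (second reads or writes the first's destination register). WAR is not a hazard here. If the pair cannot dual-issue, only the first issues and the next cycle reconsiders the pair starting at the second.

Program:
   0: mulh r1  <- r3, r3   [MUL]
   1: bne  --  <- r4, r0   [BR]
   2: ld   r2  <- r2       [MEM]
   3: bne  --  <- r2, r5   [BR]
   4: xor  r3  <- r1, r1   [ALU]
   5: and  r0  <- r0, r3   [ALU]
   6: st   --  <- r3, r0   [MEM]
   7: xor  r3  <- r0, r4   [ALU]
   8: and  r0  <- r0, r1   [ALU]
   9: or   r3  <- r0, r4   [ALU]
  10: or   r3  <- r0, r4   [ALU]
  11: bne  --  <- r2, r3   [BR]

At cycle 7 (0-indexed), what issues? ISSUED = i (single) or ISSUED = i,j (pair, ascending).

[0] i0  mulh  -- no-port MUL/BR
[1] i1,i2  bne;ld  -- 2-wide
[2] i3,i4  bne;xor  -- 2-wide
[3] i5  and  -- RAW r0
[4] i6,i7  st;xor  -- 2-wide
[5] i8  and  -- RAW r0
[6] i9  or  -- WAW r3
[7] i10  or  -- RAW r3
[8] i11  bne  -- tail

ISSUED = 10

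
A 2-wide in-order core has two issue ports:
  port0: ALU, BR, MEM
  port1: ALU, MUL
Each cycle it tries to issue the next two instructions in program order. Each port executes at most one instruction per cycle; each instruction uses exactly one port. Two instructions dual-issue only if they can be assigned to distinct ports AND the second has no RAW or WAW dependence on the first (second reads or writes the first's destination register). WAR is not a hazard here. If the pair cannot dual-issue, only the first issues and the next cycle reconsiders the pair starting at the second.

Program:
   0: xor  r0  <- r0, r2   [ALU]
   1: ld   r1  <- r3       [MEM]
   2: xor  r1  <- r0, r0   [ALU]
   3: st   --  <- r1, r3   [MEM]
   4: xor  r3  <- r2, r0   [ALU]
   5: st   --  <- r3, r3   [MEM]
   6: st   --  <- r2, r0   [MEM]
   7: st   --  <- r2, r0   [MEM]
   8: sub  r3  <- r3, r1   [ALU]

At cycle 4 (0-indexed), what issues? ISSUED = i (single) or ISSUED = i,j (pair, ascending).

0. xor+ld @i0/i1  | dual
1. xor @i2  | RAW r1
2. st+xor @i3/i4  | dual
3. st @i5  | no-port MEM/MEM
4. st @i6  | no-port MEM/MEM
5. st+sub @i7/i8  | dual

ISSUED = 6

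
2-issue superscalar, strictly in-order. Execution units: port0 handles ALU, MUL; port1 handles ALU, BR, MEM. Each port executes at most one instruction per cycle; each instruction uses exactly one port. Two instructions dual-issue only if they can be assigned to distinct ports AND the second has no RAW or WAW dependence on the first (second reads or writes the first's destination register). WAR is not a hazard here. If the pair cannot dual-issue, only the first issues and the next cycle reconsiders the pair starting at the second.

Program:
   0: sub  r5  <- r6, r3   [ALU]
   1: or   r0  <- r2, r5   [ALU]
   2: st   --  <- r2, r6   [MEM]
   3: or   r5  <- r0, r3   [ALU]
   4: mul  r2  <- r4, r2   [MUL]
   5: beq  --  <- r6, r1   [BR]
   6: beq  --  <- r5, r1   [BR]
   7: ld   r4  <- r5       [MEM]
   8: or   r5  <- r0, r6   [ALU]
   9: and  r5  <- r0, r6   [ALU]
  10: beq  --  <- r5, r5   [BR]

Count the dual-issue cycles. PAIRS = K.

c0: i0 sub  RAW r5
c1: i1+i2 or+st  pair
c2: i3+i4 or+mul  pair
c3: i5 beq  no-port BR/BR
c4: i6 beq  no-port BR/MEM
c5: i7+i8 ld+or  pair
c6: i9 and  RAW r5
c7: i10 beq  tail

PAIRS = 3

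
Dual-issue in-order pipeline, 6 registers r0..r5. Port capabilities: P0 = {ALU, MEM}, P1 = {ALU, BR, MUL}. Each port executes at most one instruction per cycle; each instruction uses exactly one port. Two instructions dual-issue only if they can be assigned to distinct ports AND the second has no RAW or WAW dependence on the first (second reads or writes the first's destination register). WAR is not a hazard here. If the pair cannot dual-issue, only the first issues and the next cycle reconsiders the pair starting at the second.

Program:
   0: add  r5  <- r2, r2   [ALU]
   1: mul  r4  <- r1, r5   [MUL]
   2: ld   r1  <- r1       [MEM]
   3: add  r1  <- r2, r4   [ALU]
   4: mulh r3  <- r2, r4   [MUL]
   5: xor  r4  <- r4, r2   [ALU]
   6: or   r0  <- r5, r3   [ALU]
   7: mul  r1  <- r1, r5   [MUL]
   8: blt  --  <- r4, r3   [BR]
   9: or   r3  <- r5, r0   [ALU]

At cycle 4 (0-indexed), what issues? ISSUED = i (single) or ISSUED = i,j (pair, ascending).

c0: i0 add.ALU  RAW r5
c1: i1&i2 mul.MUL/ld.MEM  pair
c2: i3&i4 add.ALU/mulh.MUL  pair
c3: i5&i6 xor.ALU/or.ALU  pair
c4: i7 mul.MUL  no-port MUL/BR
c5: i8&i9 blt.BR/or.ALU  pair

ISSUED = 7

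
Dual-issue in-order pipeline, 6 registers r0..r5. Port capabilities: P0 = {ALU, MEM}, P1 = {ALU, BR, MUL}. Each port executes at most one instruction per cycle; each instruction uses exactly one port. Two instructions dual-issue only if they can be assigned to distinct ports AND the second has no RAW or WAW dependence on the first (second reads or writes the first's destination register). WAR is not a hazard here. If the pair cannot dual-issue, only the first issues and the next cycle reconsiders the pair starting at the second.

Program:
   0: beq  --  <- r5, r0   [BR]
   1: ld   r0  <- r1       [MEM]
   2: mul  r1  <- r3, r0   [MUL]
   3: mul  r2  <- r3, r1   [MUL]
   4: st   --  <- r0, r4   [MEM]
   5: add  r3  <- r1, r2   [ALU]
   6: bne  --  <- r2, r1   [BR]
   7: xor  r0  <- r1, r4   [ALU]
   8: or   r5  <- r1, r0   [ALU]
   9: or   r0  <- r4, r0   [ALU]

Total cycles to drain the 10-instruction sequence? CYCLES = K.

CYCLES = 6

#0 head=0: beq.BR/ld.MEM i0,i1 2-wide
#1 head=2: mul.MUL i2 no-port MUL/MUL
#2 head=3: mul.MUL/st.MEM i3,i4 2-wide
#3 head=5: add.ALU/bne.BR i5,i6 2-wide
#4 head=7: xor.ALU i7 RAW r0
#5 head=8: or.ALU/or.ALU i8,i9 2-wide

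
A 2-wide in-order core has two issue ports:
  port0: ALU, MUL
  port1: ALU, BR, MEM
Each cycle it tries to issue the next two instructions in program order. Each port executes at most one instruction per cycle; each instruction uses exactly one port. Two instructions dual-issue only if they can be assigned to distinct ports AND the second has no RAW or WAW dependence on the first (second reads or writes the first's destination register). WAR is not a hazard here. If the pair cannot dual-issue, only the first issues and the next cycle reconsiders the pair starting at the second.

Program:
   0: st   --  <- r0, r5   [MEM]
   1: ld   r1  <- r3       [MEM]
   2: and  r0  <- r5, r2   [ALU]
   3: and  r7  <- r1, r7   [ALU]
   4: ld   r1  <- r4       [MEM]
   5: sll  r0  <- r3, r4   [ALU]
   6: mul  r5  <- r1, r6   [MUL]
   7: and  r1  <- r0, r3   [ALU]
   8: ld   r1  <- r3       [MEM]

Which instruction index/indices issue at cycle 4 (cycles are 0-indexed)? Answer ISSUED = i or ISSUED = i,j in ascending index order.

ISSUED = 7

#0 head=0: st.MEM i0 no-port MEM/MEM
#1 head=1: ld.MEM/and.ALU i1&i2 pair
#2 head=3: and.ALU/ld.MEM i3&i4 pair
#3 head=5: sll.ALU/mul.MUL i5&i6 pair
#4 head=7: and.ALU i7 WAW r1
#5 head=8: ld.MEM i8 tail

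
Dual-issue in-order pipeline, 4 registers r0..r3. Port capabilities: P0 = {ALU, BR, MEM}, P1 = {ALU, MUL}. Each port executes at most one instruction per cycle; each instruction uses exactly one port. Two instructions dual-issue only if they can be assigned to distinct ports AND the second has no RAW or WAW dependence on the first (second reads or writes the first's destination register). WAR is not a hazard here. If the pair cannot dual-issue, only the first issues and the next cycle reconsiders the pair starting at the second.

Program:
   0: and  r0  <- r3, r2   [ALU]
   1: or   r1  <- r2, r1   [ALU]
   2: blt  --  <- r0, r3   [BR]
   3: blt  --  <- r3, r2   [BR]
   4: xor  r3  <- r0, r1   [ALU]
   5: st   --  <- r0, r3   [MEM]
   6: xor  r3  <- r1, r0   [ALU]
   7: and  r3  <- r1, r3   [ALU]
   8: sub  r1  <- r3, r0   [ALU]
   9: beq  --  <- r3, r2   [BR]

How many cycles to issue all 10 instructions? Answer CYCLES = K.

CYCLES = 6

0. and+or @i0,i1  | dual
1. blt @i2  | no-port BR/BR
2. blt+xor @i3,i4  | dual
3. st+xor @i5,i6  | dual
4. and @i7  | RAW r3
5. sub+beq @i8,i9  | dual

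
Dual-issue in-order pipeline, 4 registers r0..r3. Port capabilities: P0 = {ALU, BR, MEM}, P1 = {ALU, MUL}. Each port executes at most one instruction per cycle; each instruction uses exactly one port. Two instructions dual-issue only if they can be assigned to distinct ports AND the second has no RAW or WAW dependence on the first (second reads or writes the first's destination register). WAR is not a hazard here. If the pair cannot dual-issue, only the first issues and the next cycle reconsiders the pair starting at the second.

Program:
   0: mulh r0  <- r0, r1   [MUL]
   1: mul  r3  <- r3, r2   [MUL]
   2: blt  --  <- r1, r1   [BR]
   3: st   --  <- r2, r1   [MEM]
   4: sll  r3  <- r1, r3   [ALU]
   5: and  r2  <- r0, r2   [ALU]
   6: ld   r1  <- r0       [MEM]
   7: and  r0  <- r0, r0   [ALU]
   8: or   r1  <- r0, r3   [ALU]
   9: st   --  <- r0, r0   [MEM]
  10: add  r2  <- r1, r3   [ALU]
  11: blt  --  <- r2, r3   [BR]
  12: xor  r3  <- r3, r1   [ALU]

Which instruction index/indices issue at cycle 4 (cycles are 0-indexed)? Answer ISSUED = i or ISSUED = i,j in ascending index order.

c0: i0 mulh.MUL  no-port MUL/MUL
c1: i1&i2 mul.MUL;blt.BR  pair
c2: i3&i4 st.MEM;sll.ALU  pair
c3: i5&i6 and.ALU;ld.MEM  pair
c4: i7 and.ALU  RAW r0
c5: i8&i9 or.ALU;st.MEM  pair
c6: i10 add.ALU  RAW r2
c7: i11&i12 blt.BR;xor.ALU  pair

ISSUED = 7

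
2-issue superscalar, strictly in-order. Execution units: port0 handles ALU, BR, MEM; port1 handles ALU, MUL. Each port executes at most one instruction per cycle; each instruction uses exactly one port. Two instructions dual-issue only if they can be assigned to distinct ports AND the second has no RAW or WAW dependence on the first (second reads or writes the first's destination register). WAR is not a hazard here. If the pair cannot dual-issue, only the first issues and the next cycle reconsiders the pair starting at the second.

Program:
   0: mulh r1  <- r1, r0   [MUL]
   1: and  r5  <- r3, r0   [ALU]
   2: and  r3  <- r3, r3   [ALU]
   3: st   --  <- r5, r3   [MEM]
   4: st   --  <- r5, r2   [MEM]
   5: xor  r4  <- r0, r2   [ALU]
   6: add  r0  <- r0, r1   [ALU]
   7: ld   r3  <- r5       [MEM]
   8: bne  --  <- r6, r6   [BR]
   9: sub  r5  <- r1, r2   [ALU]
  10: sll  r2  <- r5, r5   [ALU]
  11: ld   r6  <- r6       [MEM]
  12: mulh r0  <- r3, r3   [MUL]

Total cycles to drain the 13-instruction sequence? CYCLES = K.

  cy0 -> i0&i1 (mulh.MUL and.ALU) dual
  cy1 -> i2 (and.ALU) RAW r3
  cy2 -> i3 (st.MEM) no-port MEM/MEM
  cy3 -> i4&i5 (st.MEM xor.ALU) dual
  cy4 -> i6&i7 (add.ALU ld.MEM) dual
  cy5 -> i8&i9 (bne.BR sub.ALU) dual
  cy6 -> i10&i11 (sll.ALU ld.MEM) dual
  cy7 -> i12 (mulh.MUL) tail

CYCLES = 8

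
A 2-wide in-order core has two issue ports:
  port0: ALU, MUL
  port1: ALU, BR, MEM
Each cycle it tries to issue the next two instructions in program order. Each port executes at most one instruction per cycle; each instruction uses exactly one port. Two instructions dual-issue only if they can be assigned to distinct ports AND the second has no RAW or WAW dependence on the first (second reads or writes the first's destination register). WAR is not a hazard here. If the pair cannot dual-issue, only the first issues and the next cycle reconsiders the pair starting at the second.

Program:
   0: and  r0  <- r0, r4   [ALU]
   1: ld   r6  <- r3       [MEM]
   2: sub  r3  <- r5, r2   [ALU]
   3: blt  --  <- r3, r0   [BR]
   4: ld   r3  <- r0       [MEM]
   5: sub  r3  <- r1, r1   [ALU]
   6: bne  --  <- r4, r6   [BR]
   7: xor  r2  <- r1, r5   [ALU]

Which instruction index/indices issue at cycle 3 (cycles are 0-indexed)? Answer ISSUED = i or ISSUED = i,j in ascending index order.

#0 head=0: and;ld i0+i1 pair
#1 head=2: sub i2 RAW r3
#2 head=3: blt i3 no-port BR/MEM
#3 head=4: ld i4 WAW r3
#4 head=5: sub;bne i5+i6 pair
#5 head=7: xor i7 tail

ISSUED = 4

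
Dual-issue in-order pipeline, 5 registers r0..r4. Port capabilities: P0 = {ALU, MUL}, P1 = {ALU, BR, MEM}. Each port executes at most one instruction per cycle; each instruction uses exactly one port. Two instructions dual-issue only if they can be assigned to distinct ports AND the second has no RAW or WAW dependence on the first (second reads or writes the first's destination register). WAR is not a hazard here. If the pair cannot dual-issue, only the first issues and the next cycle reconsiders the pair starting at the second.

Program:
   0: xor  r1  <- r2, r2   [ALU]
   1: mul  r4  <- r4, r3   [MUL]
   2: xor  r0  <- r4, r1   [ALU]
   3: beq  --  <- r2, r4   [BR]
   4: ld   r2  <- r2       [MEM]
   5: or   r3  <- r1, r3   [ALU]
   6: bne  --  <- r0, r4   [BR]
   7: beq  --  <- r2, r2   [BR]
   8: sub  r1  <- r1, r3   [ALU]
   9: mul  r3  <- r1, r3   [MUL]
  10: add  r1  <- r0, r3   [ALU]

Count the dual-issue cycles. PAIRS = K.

PAIRS = 4

  cy0 -> i0,i1 (xor;mul) pair
  cy1 -> i2,i3 (xor;beq) pair
  cy2 -> i4,i5 (ld;or) pair
  cy3 -> i6 (bne) no-port BR/BR
  cy4 -> i7,i8 (beq;sub) pair
  cy5 -> i9 (mul) RAW r3
  cy6 -> i10 (add) tail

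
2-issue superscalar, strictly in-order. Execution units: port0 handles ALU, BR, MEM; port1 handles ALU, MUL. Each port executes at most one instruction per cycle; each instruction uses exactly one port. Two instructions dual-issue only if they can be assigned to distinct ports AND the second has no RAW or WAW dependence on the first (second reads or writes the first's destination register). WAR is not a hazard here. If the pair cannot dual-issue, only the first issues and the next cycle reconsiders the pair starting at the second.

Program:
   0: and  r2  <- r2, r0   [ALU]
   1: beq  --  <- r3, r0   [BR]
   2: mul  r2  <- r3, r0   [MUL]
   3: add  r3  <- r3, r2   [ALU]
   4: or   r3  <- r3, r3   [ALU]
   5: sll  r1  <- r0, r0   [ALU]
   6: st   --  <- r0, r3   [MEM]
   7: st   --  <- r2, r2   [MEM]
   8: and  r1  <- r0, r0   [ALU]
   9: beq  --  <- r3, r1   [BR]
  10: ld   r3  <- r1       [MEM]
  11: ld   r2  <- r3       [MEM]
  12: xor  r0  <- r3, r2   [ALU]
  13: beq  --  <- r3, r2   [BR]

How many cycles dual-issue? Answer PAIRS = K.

0. and beq @i0&i1  | 2-wide
1. mul @i2  | RAW r2
2. add @i3  | RAW+WAW r3
3. or sll @i4&i5  | 2-wide
4. st @i6  | no-port MEM/MEM
5. st and @i7&i8  | 2-wide
6. beq @i9  | no-port BR/MEM
7. ld @i10  | no-port MEM/MEM
8. ld @i11  | RAW r2
9. xor beq @i12&i13  | 2-wide

PAIRS = 4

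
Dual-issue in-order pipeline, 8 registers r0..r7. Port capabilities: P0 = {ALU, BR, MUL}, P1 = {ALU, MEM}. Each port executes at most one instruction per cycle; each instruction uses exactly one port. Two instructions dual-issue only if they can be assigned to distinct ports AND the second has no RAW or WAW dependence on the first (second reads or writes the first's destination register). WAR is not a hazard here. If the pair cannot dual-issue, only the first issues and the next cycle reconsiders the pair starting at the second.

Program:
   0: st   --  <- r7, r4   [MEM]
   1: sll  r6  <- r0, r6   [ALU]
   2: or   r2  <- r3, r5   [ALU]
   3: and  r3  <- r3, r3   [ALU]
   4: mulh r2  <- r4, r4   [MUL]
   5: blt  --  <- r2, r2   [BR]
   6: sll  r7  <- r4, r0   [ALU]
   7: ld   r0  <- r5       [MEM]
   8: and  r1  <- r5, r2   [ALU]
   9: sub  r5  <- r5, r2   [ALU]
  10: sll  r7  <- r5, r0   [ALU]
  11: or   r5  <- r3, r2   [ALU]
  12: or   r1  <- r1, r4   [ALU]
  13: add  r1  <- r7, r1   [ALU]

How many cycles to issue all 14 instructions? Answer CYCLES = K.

0. st.MEM/sll.ALU @i0+i1  | pair
1. or.ALU/and.ALU @i2+i3  | pair
2. mulh.MUL @i4  | no-port MUL/BR
3. blt.BR/sll.ALU @i5+i6  | pair
4. ld.MEM/and.ALU @i7+i8  | pair
5. sub.ALU @i9  | RAW r5
6. sll.ALU/or.ALU @i10+i11  | pair
7. or.ALU @i12  | RAW+WAW r1
8. add.ALU @i13  | tail

CYCLES = 9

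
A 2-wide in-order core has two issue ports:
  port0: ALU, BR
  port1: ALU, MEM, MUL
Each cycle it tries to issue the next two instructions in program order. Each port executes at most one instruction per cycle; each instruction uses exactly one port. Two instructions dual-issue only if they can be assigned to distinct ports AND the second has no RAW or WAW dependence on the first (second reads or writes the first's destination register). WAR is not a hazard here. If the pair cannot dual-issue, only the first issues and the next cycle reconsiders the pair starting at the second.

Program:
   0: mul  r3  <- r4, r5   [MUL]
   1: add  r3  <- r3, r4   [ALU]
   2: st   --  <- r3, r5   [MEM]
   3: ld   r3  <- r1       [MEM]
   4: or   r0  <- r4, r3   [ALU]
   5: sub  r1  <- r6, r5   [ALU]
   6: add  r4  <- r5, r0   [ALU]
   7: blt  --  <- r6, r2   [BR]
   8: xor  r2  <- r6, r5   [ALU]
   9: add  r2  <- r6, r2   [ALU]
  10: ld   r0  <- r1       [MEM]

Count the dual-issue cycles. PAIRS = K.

PAIRS = 3

c0: i0 mul.MUL  RAW+WAW r3
c1: i1 add.ALU  RAW r3
c2: i2 st.MEM  no-port MEM/MEM
c3: i3 ld.MEM  RAW r3
c4: i4,i5 or.ALU sub.ALU  2-wide
c5: i6,i7 add.ALU blt.BR  2-wide
c6: i8 xor.ALU  RAW+WAW r2
c7: i9,i10 add.ALU ld.MEM  2-wide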